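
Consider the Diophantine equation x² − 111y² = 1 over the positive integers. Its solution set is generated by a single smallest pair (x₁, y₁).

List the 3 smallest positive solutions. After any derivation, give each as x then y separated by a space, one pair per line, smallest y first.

295 28
174049 16520
102688615 9746772

d=111: √d = [10; 1,1,6,1,1,20] (ℓ=6, even), read p_5/q_5
i=0: a=10 ⇒ p=10, q=1
i=1: a=1 ⇒ p=11, q=1
i=2: a=1 ⇒ p=21, q=2
i=3: a=6 ⇒ p=137, q=13
i=4: a=1 ⇒ p=158, q=15
i=5: a=1 ⇒ p=295, q=28
(x₁, y₁) = (295, 28);  295² − 111·28² = 1 ✓
k=2:  x_2 = 295·295+111·28·28 = 174049,  y_2 = 295·28+28·295 = 16520
k=3:  x_3 = 295·174049+111·28·16520 = 102688615,  y_3 = 295·16520+28·174049 = 9746772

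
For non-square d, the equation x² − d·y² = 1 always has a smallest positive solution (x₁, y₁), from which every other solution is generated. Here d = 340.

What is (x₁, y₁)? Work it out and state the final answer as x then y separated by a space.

√340 = [18; 2,3,1,1,1,…,3,2,36, …], period ℓ=14 (even) → k=13
step 0: (18, 1)  from 18·(1,0) + (0,1)
step 1: (37, 2)  from 2·(18,1) + (1,0)
…
step 3: (166, 9)  from 1·(129,7) + (37,2)
…
step 5: (461, 25)  from 1·(295,16) + (166,9)
step 6: (756, 41)  from 1·(461,25) + (295,16)
…
step 8: (7265, 394)  from 1·(6509,353) + (756,41)
…
step 11: (34813, 1888)  from 1·(21039,1141) + (13774,747)
step 12: (125478, 6805)  from 3·(34813,1888) + (21039,1141)
step 13: (285769, 15498)  from 2·(125478,6805) + (34813,1888)
fundamental: x₁=285769, y₁=15498  (since 81663921361 − 340·240188004 = 1)

285769 15498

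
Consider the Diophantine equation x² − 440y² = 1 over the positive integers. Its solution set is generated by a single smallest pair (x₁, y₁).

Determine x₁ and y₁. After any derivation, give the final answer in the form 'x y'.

√440 = [20; 1,40, …], period ℓ=2 (even) → k=1
step 0: (20, 1)  from 20·(1,0) + (0,1)
step 1: (21, 1)  from 1·(20,1) + (1,0)
(x₁, y₁) = (21, 1);  21² − 440·1² = 1 ✓

21 1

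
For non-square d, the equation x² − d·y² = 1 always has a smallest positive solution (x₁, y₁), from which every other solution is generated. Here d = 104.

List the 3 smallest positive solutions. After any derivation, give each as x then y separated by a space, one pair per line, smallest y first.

[10; 5,20] for √104; ℓ=2 ⇒ convergent index 1
step 0: (10, 1)  from 10·(1,0) + (0,1)
step 1: (51, 5)  from 5·(10,1) + (1,0)
fundamental: x₁=51, y₁=5  (since 2601 − 104·25 = 1)
(x_2, y_2) = (51·51 + 104·5·5, 51·5 + 5·51) = (5201, 510)
(x_3, y_3) = (51·5201 + 104·5·510, 51·510 + 5·5201) = (530451, 52015)

51 5
5201 510
530451 52015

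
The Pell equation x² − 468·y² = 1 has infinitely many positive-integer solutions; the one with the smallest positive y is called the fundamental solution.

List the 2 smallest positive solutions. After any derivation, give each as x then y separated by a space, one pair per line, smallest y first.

√468 = [21; 1,1,1,2,1,1,1,42, …], period ℓ=8 (even) → k=7
step 0: (21, 1)  from 21·(1,0) + (0,1)
…
step 6: (411, 19)  from 1·(238,11) + (173,8)
step 7: (649, 30)  from 1·(411,19) + (238,11)
(x₁, y₁) = (649, 30);  649² − 468·30² = 1 ✓
n=2: (649,30)∘(649,30) = (649·649+468·30·30, 649·30+30·649) = (842401,38940)

649 30
842401 38940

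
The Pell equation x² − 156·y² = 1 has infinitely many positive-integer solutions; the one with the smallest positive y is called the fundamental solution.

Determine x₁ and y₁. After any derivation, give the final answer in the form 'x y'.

√156 → a₀=12, period (2,24); ℓ=2 even so k=1
a_0=12:  p_0=12·1+0=12,  q_0=12·0+1=1
a_1=2:  p_1=2·12+1=25,  q_1=2·1+0=2
(x₁, y₁) = (25, 2);  25² − 156·2² = 1 ✓

25 2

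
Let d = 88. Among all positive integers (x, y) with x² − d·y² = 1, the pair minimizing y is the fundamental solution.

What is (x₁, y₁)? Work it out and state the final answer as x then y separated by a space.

197 21

√88 = [9; 2,1,1,1,2,18, …], period ℓ=6 (even) → k=5
step 0: (9, 1)  from 9·(1,0) + (0,1)
step 1: (19, 2)  from 2·(9,1) + (1,0)
…
step 4: (75, 8)  from 1·(47,5) + (28,3)
step 5: (197, 21)  from 2·(75,8) + (47,5)
(x₁, y₁) = (197, 21);  197² − 88·21² = 1 ✓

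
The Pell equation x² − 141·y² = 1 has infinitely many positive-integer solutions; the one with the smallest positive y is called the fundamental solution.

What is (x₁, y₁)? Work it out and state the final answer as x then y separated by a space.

95 8

√141 = [11; 1,6,1,22, …], period ℓ=4 (even) → k=3
step 0: (11, 1)  from 11·(1,0) + (0,1)
…
step 2: (83, 7)  from 6·(12,1) + (11,1)
step 3: (95, 8)  from 1·(83,7) + (12,1)
(x₁, y₁) = (95, 8);  95² − 141·8² = 1 ✓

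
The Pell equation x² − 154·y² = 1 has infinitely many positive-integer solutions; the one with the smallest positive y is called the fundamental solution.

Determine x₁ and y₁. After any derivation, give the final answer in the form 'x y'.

21295 1716

√154 = [12; 2,2,3,1,2,1,3,2,2,24, …], period ℓ=10 (even) → k=9
i=0: a=12 ⇒ p=12, q=1
i=1: a=2 ⇒ p=25, q=2
i=2: a=2 ⇒ p=62, q=5
i=3: a=3 ⇒ p=211, q=17
…
i=5: a=2 ⇒ p=757, q=61
…
i=8: a=2 ⇒ p=8724, q=703
i=9: a=2 ⇒ p=21295, q=1716
→ (21295, 1716).  Check: 21295²=453477025, 154·1716²=453477024, difference 1.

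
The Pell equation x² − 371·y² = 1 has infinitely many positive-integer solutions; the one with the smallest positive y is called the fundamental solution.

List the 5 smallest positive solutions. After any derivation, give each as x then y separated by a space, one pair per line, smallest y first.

1695 88
5746049 298320
19479104415 1011304712
66034158220801 3428322675360
223855776889410975 11622012858165688

√371 → a₀=19, period (3,1,4,1,3,38); ℓ=6 even so k=5
step 0: (19, 1)  from 19·(1,0) + (0,1)
…
step 4: (443, 23)  from 1·(366,19) + (77,4)
step 5: (1695, 88)  from 3·(443,23) + (366,19)
fundamental: x₁=1695, y₁=88  (since 2873025 − 371·7744 = 1)
n=2: (1695,88)∘(1695,88) = (1695·1695+371·88·88, 1695·88+88·1695) = (5746049,298320)
n=3: (5746049,298320)∘(1695,88) = (1695·5746049+371·88·298320, 1695·298320+88·5746049) = (19479104415,1011304712)
n=4: (19479104415,1011304712)∘(1695,88) = (1695·19479104415+371·88·1011304712, 1695·1011304712+88·19479104415) = (66034158220801,3428322675360)
n=5: (66034158220801,3428322675360)∘(1695,88) = (1695·66034158220801+371·88·3428322675360, 1695·3428322675360+88·66034158220801) = (223855776889410975,11622012858165688)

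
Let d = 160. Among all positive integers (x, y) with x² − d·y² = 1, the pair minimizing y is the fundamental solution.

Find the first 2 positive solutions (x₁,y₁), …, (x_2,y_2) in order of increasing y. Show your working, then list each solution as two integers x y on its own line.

721 57
1039681 82194

d=160: √d = [12; 1,1,1,5,1,1,1,24] (ℓ=8, even), read p_7/q_7
a_0=12:  p_0=12·1+0=12,  q_0=12·0+1=1
…
a_2=1:  p_2=1·13+12=25,  q_2=1·1+1=2
a_3=1:  p_3=1·25+13=38,  q_3=1·2+1=3
…
a_6=1:  p_6=1·253+215=468,  q_6=1·20+17=37
a_7=1:  p_7=1·468+253=721,  q_7=1·37+20=57
→ (721, 57).  Check: 721²=519841, 160·57²=519840, difference 1.
n=2: (721,57)∘(721,57) = (721·721+160·57·57, 721·57+57·721) = (1039681,82194)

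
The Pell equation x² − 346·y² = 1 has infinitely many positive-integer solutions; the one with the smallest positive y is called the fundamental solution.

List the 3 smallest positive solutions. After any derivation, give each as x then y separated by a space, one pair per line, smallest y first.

√346 = [18; 1,1,1,1,36, …], period ℓ=5 (odd) → k=9
a_0=18:  p_0=18·1+0=18,  q_0=18·0+1=1
…
a_2=1:  p_2=1·19+18=37,  q_2=1·1+1=2
a_3=1:  p_3=1·37+19=56,  q_3=1·2+1=3
a_4=1:  p_4=1·56+37=93,  q_4=1·3+2=5
…
a_7=1:  p_7=1·3497+3404=6901,  q_7=1·188+183=371
a_8=1:  p_8=1·6901+3497=10398,  q_8=1·371+188=559
a_9=1:  p_9=1·10398+6901=17299,  q_9=1·559+371=930
fundamental: x₁=17299, y₁=930  (since 299255401 − 346·864900 = 1)
(x_2, y_2) = (17299·17299 + 346·930·930, 17299·930 + 930·17299) = (598510801, 32176140)
(x_3, y_3) = (17299·598510801 + 346·930·32176140, 17299·32176140 + 930·598510801) = (20707276675699, 1113230090790)

17299 930
598510801 32176140
20707276675699 1113230090790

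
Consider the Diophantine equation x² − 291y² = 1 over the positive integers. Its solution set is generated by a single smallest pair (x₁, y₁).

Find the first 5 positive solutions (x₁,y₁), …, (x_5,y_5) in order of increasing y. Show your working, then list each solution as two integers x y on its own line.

290 17
168199 9860
97555130 5718783
56581807201 3316884280
32817350621450 1923787163617

√291 = [17; 17,34, …], period ℓ=2 (even) → k=1
i=0: a=17 ⇒ p=17, q=1
i=1: a=17 ⇒ p=290, q=17
fundamental: x₁=290, y₁=17  (since 84100 − 291·289 = 1)
(290+17√291)^2 = 168199 + 9860√291
(290+17√291)^3 = 97555130 + 5718783√291
(290+17√291)^4 = 56581807201 + 3316884280√291
(290+17√291)^5 = 32817350621450 + 1923787163617√291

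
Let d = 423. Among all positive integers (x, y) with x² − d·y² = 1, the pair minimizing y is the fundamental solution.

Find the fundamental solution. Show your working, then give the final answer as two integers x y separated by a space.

[20; 1,1,3,4,3,1,1,40] for √423; ℓ=8 ⇒ convergent index 7
step 0: (20, 1)  from 20·(1,0) + (0,1)
step 1: (21, 1)  from 1·(20,1) + (1,0)
step 2: (41, 2)  from 1·(21,1) + (20,1)
…
step 4: (617, 30)  from 4·(144,7) + (41,2)
…
step 6: (2612, 127)  from 1·(1995,97) + (617,30)
step 7: (4607, 224)  from 1·(2612,127) + (1995,97)
→ (4607, 224).  Check: 4607²=21224449, 423·224²=21224448, difference 1.

4607 224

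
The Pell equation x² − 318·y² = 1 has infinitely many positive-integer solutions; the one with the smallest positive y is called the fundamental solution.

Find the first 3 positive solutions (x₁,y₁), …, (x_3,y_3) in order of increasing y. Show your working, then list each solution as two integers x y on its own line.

107 6
22897 1284
4899851 274770

√318 = [17; 1,4,1,34, …], period ℓ=4 (even) → k=3
a_0=17:  p_0=17·1+0=17,  q_0=17·0+1=1
…
a_2=4:  p_2=4·18+17=89,  q_2=4·1+1=5
a_3=1:  p_3=1·89+18=107,  q_3=1·5+1=6
(x₁, y₁) = (107, 6);  107² − 318·6² = 1 ✓
(x_2, y_2) = (107·107 + 318·6·6, 107·6 + 6·107) = (22897, 1284)
(x_3, y_3) = (107·22897 + 318·6·1284, 107·1284 + 6·22897) = (4899851, 274770)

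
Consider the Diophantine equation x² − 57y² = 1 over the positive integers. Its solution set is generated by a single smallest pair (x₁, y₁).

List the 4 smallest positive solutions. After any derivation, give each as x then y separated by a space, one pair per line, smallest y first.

151 20
45601 6040
13771351 1824060
4158902401 550860080

√57 = [7; 1,1,4,1,1,14, …], period ℓ=6 (even) → k=5
k=0  a_k=7  p_k/q_k = 7/1
…
k=2  a_k=1  p_k/q_k = 15/2
…
k=4  a_k=1  p_k/q_k = 83/11
k=5  a_k=1  p_k/q_k = 151/20
(x₁, y₁) = (151, 20);  151² − 57·20² = 1 ✓
n=2: (151,20)∘(151,20) = (151·151+57·20·20, 151·20+20·151) = (45601,6040)
n=3: (45601,6040)∘(151,20) = (151·45601+57·20·6040, 151·6040+20·45601) = (13771351,1824060)
n=4: (13771351,1824060)∘(151,20) = (151·13771351+57·20·1824060, 151·1824060+20·13771351) = (4158902401,550860080)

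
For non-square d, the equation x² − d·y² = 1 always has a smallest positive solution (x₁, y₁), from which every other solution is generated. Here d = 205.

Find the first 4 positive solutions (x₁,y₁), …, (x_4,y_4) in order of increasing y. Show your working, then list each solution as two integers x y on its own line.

39689 2772
3150433441 220035816
250075105640009 17466002999676
19850461732342200961 1386416385888245712

√205 → a₀=14, period (3,6,1,4,1,6,3,28); ℓ=8 even so k=7
k=0  a_k=14  p_k/q_k = 14/1
k=1  a_k=3  p_k/q_k = 43/3
k=2  a_k=6  p_k/q_k = 272/19
…
k=4  a_k=4  p_k/q_k = 1532/107
k=5  a_k=1  p_k/q_k = 1847/129
k=6  a_k=6  p_k/q_k = 12614/881
k=7  a_k=3  p_k/q_k = 39689/2772
fundamental: x₁=39689, y₁=2772  (since 1575216721 − 205·7683984 = 1)
k=2:  x_2 = 39689·39689+205·2772·2772 = 3150433441,  y_2 = 39689·2772+2772·39689 = 220035816
k=3:  x_3 = 39689·3150433441+205·2772·220035816 = 250075105640009,  y_3 = 39689·220035816+2772·3150433441 = 17466002999676
k=4:  x_4 = 39689·250075105640009+205·2772·17466002999676 = 19850461732342200961,  y_4 = 39689·17466002999676+2772·250075105640009 = 1386416385888245712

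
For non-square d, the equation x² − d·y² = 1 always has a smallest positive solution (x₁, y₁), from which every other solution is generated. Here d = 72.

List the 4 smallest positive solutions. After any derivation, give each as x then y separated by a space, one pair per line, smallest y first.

17 2
577 68
19601 2310
665857 78472

d=72: √d = [8; 2,16] (ℓ=2, even), read p_1/q_1
i=0: a=8 ⇒ p=8, q=1
i=1: a=2 ⇒ p=17, q=2
→ (17, 2).  Check: 17²=289, 72·2²=288, difference 1.
(17+2√72)^2 = 577 + 68√72
(17+2√72)^3 = 19601 + 2310√72
(17+2√72)^4 = 665857 + 78472√72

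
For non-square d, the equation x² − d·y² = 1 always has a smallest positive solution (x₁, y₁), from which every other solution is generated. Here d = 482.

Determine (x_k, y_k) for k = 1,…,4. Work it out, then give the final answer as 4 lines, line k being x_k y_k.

483 22
466577 21252
450712899 20529410
435388193857 19831388808

[21; 1,20,1,42] for √482; ℓ=4 ⇒ convergent index 3
a_0=21:  p_0=21·1+0=21,  q_0=21·0+1=1
a_1=1:  p_1=1·21+1=22,  q_1=1·1+0=1
a_2=20:  p_2=20·22+21=461,  q_2=20·1+1=21
a_3=1:  p_3=1·461+22=483,  q_3=1·21+1=22
→ (483, 22).  Check: 483²=233289, 482·22²=233288, difference 1.
k=2:  x_2 = 483·483+482·22·22 = 466577,  y_2 = 483·22+22·483 = 21252
k=3:  x_3 = 483·466577+482·22·21252 = 450712899,  y_3 = 483·21252+22·466577 = 20529410
k=4:  x_4 = 483·450712899+482·22·20529410 = 435388193857,  y_4 = 483·20529410+22·450712899 = 19831388808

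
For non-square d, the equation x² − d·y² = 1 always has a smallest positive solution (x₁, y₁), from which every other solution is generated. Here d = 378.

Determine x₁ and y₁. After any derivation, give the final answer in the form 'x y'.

8749 450

√378 → a₀=19, period (2,3,1,4,1,3,2,38); ℓ=8 even so k=7
step 0: (19, 1)  from 19·(1,0) + (0,1)
…
step 2: (136, 7)  from 3·(39,2) + (19,1)
…
step 6: (3869, 199)  from 3·(1011,52) + (836,43)
step 7: (8749, 450)  from 2·(3869,199) + (1011,52)
(x₁, y₁) = (8749, 450);  8749² − 378·450² = 1 ✓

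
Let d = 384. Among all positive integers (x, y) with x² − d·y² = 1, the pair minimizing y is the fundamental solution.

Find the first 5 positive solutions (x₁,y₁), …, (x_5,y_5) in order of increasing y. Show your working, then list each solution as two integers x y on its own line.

4801 245
46099201 2352490
442644523201 22588608735
4250272665676801 216895818720980
40811117693184120001 2082633628770241225

√384 → a₀=19, period (1,1,2,9,2,1,1,38); ℓ=8 even so k=7
k=0  a_k=19  p_k/q_k = 19/1
…
k=2  a_k=1  p_k/q_k = 39/2
…
k=4  a_k=9  p_k/q_k = 921/47
k=5  a_k=2  p_k/q_k = 1940/99
k=6  a_k=1  p_k/q_k = 2861/146
k=7  a_k=1  p_k/q_k = 4801/245
→ (4801, 245).  Check: 4801²=23049601, 384·245²=23049600, difference 1.
(4801+245√384)^2 = 46099201 + 2352490√384
(4801+245√384)^3 = 442644523201 + 22588608735√384
(4801+245√384)^4 = 4250272665676801 + 216895818720980√384
(4801+245√384)^5 = 40811117693184120001 + 2082633628770241225√384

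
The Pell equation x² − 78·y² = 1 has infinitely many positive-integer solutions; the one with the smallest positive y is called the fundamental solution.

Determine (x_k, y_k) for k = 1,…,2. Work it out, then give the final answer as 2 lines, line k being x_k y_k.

53 6
5617 636

√78 → a₀=8, period (1,4,1,16); ℓ=4 even so k=3
i=0: a=8 ⇒ p=8, q=1
i=1: a=1 ⇒ p=9, q=1
i=2: a=4 ⇒ p=44, q=5
i=3: a=1 ⇒ p=53, q=6
fundamental: x₁=53, y₁=6  (since 2809 − 78·36 = 1)
n=2: (53,6)∘(53,6) = (53·53+78·6·6, 53·6+6·53) = (5617,636)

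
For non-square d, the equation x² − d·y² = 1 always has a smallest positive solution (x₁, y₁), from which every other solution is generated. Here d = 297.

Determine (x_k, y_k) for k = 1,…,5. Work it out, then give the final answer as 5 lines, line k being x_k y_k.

√297 = [17; 4,3,1,1,2,1,1,3,4,34, …], period ℓ=10 (even) → k=9
k=0  a_k=17  p_k/q_k = 17/1
k=1  a_k=4  p_k/q_k = 69/4
…
k=6  a_k=1  p_k/q_k = 1844/107
k=7  a_k=1  p_k/q_k = 3171/184
k=8  a_k=3  p_k/q_k = 11357/659
k=9  a_k=4  p_k/q_k = 48599/2820
→ (48599, 2820).  Check: 48599²=2361862801, 297·2820²=2361862800, difference 1.
(x_2, y_2) = (48599·48599 + 297·2820·2820, 48599·2820 + 2820·48599) = (4723725601, 274098360)
(x_3, y_3) = (48599·4723725601 + 297·2820·274098360, 48599·274098360 + 2820·4723725601) = (459136680917399, 26641812392460)
(x_4, y_4) = (48599·459136680917399 + 297·2820·26641812392460, 48599·26641812392460 + 2820·459136680917399) = (44627167107085622401, 2589530880648228720)
(x_5, y_5) = (48599·44627167107085622401 + 297·2820·2589530880648228720, 48599·2589530880648228720 + 2820·44627167107085622401) = (4337671388015371645214999, 251697222510604722734100)

48599 2820
4723725601 274098360
459136680917399 26641812392460
44627167107085622401 2589530880648228720
4337671388015371645214999 251697222510604722734100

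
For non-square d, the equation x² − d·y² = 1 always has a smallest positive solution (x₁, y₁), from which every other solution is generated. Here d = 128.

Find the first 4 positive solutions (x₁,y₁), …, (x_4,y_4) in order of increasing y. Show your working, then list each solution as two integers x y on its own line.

577 51
665857 58854
768398401 67917465
886731088897 78376695756

√128 = [11; 3,5,3,22, …], period ℓ=4 (even) → k=3
k=0  a_k=11  p_k/q_k = 11/1
k=1  a_k=3  p_k/q_k = 34/3
k=2  a_k=5  p_k/q_k = 181/16
k=3  a_k=3  p_k/q_k = 577/51
fundamental: x₁=577, y₁=51  (since 332929 − 128·2601 = 1)
(x_2, y_2) = (577·577 + 128·51·51, 577·51 + 51·577) = (665857, 58854)
(x_3, y_3) = (577·665857 + 128·51·58854, 577·58854 + 51·665857) = (768398401, 67917465)
(x_4, y_4) = (577·768398401 + 128·51·67917465, 577·67917465 + 51·768398401) = (886731088897, 78376695756)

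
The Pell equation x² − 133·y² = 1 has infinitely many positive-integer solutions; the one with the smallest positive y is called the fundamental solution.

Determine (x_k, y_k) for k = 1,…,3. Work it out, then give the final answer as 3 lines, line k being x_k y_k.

2588599 224460
13401689565601 1162073863080
69383200415647777399 6016286479789825380

√133 → a₀=11, period (1,1,7,5,1,…,1,1,22); ℓ=16 even so k=15
a_0=11:  p_0=11·1+0=11,  q_0=11·0+1=1
…
a_2=1:  p_2=1·12+11=23,  q_2=1·1+1=2
…
a_6=1:  p_6=1·1061+888=1949,  q_6=1·92+77=169
a_7=1:  p_7=1·1949+1061=3010,  q_7=1·169+92=261
a_8=2:  p_8=2·3010+1949=7969,  q_8=2·261+169=691
…
a_12=5:  p_12=5·29927+18948=168583,  q_12=5·2595+1643=14618
…
a_14=1:  p_14=1·1210008+168583=1378591,  q_14=1·104921+14618=119539
a_15=1:  p_15=1·1378591+1210008=2588599,  q_15=1·119539+104921=224460
→ (2588599, 224460).  Check: 2588599²=6700844782801, 133·224460²=6700844782800, difference 1.
n=2: (2588599,224460)∘(2588599,224460) = (2588599·2588599+133·224460·224460, 2588599·224460+224460·2588599) = (13401689565601,1162073863080)
n=3: (13401689565601,1162073863080)∘(2588599,224460) = (2588599·13401689565601+133·224460·1162073863080, 2588599·1162073863080+224460·13401689565601) = (69383200415647777399,6016286479789825380)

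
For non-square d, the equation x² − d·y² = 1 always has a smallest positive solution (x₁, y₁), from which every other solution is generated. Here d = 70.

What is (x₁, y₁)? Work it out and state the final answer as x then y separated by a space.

251 30

d=70: √d = [8; 2,1,2,1,2,16] (ℓ=6, even), read p_5/q_5
a_0=8:  p_0=8·1+0=8,  q_0=8·0+1=1
a_1=2:  p_1=2·8+1=17,  q_1=2·1+0=2
a_2=1:  p_2=1·17+8=25,  q_2=1·2+1=3
a_3=2:  p_3=2·25+17=67,  q_3=2·3+2=8
a_4=1:  p_4=1·67+25=92,  q_4=1·8+3=11
a_5=2:  p_5=2·92+67=251,  q_5=2·11+8=30
(x₁, y₁) = (251, 30);  251² − 70·30² = 1 ✓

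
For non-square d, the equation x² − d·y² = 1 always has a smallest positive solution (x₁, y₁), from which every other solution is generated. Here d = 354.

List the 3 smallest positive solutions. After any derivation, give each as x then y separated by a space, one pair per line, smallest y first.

[18; 1,4,2,2,18,2,2,4,1,36] for √354; ℓ=10 ⇒ convergent index 9
step 0: (18, 1)  from 18·(1,0) + (0,1)
step 1: (19, 1)  from 1·(18,1) + (1,0)
step 2: (94, 5)  from 4·(19,1) + (18,1)
step 3: (207, 11)  from 2·(94,5) + (19,1)
…
step 6: (19210, 1021)  from 2·(9351,497) + (508,27)
…
step 8: (210294, 11177)  from 4·(47771,2539) + (19210,1021)
step 9: (258065, 13716)  from 1·(210294,11177) + (47771,2539)
→ (258065, 13716).  Check: 258065²=66597544225, 354·13716²=66597544224, difference 1.
k=2:  x_2 = 258065·258065+354·13716·13716 = 133195088449,  y_2 = 258065·13716+13716·258065 = 7079239080
k=3:  x_3 = 258065·133195088449+354·13716·7079239080 = 68745981000924305,  y_3 = 258065·7079239080+13716·133195088449 = 3653807666346684

258065 13716
133195088449 7079239080
68745981000924305 3653807666346684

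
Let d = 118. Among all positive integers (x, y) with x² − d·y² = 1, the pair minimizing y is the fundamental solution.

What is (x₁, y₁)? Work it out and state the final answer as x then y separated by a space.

√118 → a₀=10, period (1,6,3,2,10,2,3,6,1,20); ℓ=10 even so k=9
a_0=10:  p_0=10·1+0=10,  q_0=10·0+1=1
…
a_6=2:  p_6=2·5779+554=12112,  q_6=2·532+51=1115
a_7=3:  p_7=3·12112+5779=42115,  q_7=3·1115+532=3877
a_8=6:  p_8=6·42115+12112=264802,  q_8=6·3877+1115=24377
a_9=1:  p_9=1·264802+42115=306917,  q_9=1·24377+3877=28254
→ (306917, 28254).  Check: 306917²=94198044889, 118·28254²=94198044888, difference 1.

306917 28254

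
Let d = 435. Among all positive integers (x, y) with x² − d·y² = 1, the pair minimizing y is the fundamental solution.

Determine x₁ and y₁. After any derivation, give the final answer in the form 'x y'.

146 7

[20; 1,5,1,40] for √435; ℓ=4 ⇒ convergent index 3
i=0: a=20 ⇒ p=20, q=1
i=1: a=1 ⇒ p=21, q=1
i=2: a=5 ⇒ p=125, q=6
i=3: a=1 ⇒ p=146, q=7
(x₁, y₁) = (146, 7);  146² − 435·7² = 1 ✓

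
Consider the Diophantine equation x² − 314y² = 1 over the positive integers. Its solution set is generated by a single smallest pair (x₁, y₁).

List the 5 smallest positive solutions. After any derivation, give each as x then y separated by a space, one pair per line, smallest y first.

d=314: √d = [17; 1,2,1,1,2,1,34] (ℓ=7, odd), read p_13/q_13
k=0  a_k=17  p_k/q_k = 17/1
…
k=4  a_k=1  p_k/q_k = 124/7
…
k=11  a_k=1  p_k/q_k = 109882/6201
k=12  a_k=2  p_k/q_k = 282617/15949
k=13  a_k=1  p_k/q_k = 392499/22150
(x₁, y₁) = (392499, 22150);  392499² − 314·22150² = 1 ✓
(x_2, y_2) = (392499·392499 + 314·22150·22150, 392499·22150 + 22150·392499) = (308110930001, 17387705700)
(x_3, y_3) = (392499·308110930001 + 314·22150·17387705700, 392499·17387705700 + 22150·308110930001) = (241866463828532499, 13649314199066450)
(x_4, y_4) = (392499·241866463828532499 + 314·22150·13649314199066450, 392499·13649314199066450 + 22150·241866463828532499) = (189864690372162243720001, 10714684347621377411400)
(x_5, y_5) = (392499·189864690372162243720001 + 314·22150·10714684347621377411400, 392499·10714684347621377411400 + 22150·189864690372162243720001) = (149043402212524750531884812499, 8411005783500436710995110750)

392499 22150
308110930001 17387705700
241866463828532499 13649314199066450
189864690372162243720001 10714684347621377411400
149043402212524750531884812499 8411005783500436710995110750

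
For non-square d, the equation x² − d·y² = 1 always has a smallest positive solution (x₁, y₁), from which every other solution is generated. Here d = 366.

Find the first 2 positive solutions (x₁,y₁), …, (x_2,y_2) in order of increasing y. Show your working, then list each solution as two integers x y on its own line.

[19; 7,1,1,1,2,12,2,1,1,1,7,38] for √366; ℓ=12 ⇒ convergent index 11
k=0  a_k=19  p_k/q_k = 19/1
k=1  a_k=7  p_k/q_k = 134/7
…
k=4  a_k=1  p_k/q_k = 440/23
k=5  a_k=2  p_k/q_k = 1167/61
k=6  a_k=12  p_k/q_k = 14444/755
k=7  a_k=2  p_k/q_k = 30055/1571
k=8  a_k=1  p_k/q_k = 44499/2326
k=9  a_k=1  p_k/q_k = 74554/3897
k=10  a_k=1  p_k/q_k = 119053/6223
k=11  a_k=7  p_k/q_k = 907925/47458
→ (907925, 47458).  Check: 907925²=824327805625, 366·47458²=824327805624, difference 1.
(907925+47458√366)^2 = 1648655611249 + 86176609300√366

907925 47458
1648655611249 86176609300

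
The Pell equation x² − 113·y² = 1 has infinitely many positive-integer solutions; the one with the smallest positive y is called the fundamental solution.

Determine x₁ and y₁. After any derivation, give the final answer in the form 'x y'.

d=113: √d = [10; 1,1,1,2,2,1,1,1,20] (ℓ=9, odd), read p_17/q_17
k=0  a_k=10  p_k/q_k = 10/1
…
k=3  a_k=1  p_k/q_k = 32/3
k=4  a_k=2  p_k/q_k = 85/8
k=5  a_k=2  p_k/q_k = 202/19
k=6  a_k=1  p_k/q_k = 287/27
k=7  a_k=1  p_k/q_k = 489/46
k=8  a_k=1  p_k/q_k = 776/73
…
k=11  a_k=1  p_k/q_k = 32794/3085
k=12  a_k=1  p_k/q_k = 49579/4664
k=13  a_k=2  p_k/q_k = 131952/12413
…
k=15  a_k=1  p_k/q_k = 445435/41903
k=16  a_k=1  p_k/q_k = 758918/71393
k=17  a_k=1  p_k/q_k = 1204353/113296
fundamental: x₁=1204353, y₁=113296  (since 1450466148609 − 113·12835983616 = 1)

1204353 113296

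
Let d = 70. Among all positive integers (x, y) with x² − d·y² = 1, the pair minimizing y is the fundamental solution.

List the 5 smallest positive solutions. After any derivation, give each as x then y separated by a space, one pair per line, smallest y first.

251 30
126001 15060
63252251 7560090
31752504001 3795150120
15939693756251 1905157800150

d=70: √d = [8; 2,1,2,1,2,16] (ℓ=6, even), read p_5/q_5
i=0: a=8 ⇒ p=8, q=1
…
i=2: a=1 ⇒ p=25, q=3
…
i=4: a=1 ⇒ p=92, q=11
i=5: a=2 ⇒ p=251, q=30
(x₁, y₁) = (251, 30);  251² − 70·30² = 1 ✓
k=2:  x_2 = 251·251+70·30·30 = 126001,  y_2 = 251·30+30·251 = 15060
k=3:  x_3 = 251·126001+70·30·15060 = 63252251,  y_3 = 251·15060+30·126001 = 7560090
k=4:  x_4 = 251·63252251+70·30·7560090 = 31752504001,  y_4 = 251·7560090+30·63252251 = 3795150120
k=5:  x_5 = 251·31752504001+70·30·3795150120 = 15939693756251,  y_5 = 251·3795150120+30·31752504001 = 1905157800150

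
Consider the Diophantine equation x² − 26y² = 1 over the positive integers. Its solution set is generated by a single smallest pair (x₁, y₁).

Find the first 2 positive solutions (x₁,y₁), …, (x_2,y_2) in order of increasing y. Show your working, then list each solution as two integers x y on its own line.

√26 → a₀=5, period (10); ℓ=1 odd so k=1
step 0: (5, 1)  from 5·(1,0) + (0,1)
step 1: (51, 10)  from 10·(5,1) + (1,0)
fundamental: x₁=51, y₁=10  (since 2601 − 26·100 = 1)
(51+10√26)^2 = 5201 + 1020√26

51 10
5201 1020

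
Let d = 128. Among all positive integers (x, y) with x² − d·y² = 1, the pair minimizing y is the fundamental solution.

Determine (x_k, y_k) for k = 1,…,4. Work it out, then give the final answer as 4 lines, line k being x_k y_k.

577 51
665857 58854
768398401 67917465
886731088897 78376695756

√128 → a₀=11, period (3,5,3,22); ℓ=4 even so k=3
step 0: (11, 1)  from 11·(1,0) + (0,1)
step 1: (34, 3)  from 3·(11,1) + (1,0)
step 2: (181, 16)  from 5·(34,3) + (11,1)
step 3: (577, 51)  from 3·(181,16) + (34,3)
(x₁, y₁) = (577, 51);  577² − 128·51² = 1 ✓
(x_2, y_2) = (577·577 + 128·51·51, 577·51 + 51·577) = (665857, 58854)
(x_3, y_3) = (577·665857 + 128·51·58854, 577·58854 + 51·665857) = (768398401, 67917465)
(x_4, y_4) = (577·768398401 + 128·51·67917465, 577·67917465 + 51·768398401) = (886731088897, 78376695756)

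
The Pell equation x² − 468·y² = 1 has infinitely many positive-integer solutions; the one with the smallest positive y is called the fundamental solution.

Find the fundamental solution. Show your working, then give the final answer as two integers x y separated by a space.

649 30

[21; 1,1,1,2,1,1,1,42] for √468; ℓ=8 ⇒ convergent index 7
step 0: (21, 1)  from 21·(1,0) + (0,1)
…
step 2: (43, 2)  from 1·(22,1) + (21,1)
step 3: (65, 3)  from 1·(43,2) + (22,1)
step 4: (173, 8)  from 2·(65,3) + (43,2)
…
step 6: (411, 19)  from 1·(238,11) + (173,8)
step 7: (649, 30)  from 1·(411,19) + (238,11)
(x₁, y₁) = (649, 30);  649² − 468·30² = 1 ✓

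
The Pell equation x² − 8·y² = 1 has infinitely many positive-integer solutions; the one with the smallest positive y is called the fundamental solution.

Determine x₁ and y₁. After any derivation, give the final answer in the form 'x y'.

[2; 1,4] for √8; ℓ=2 ⇒ convergent index 1
k=0  a_k=2  p_k/q_k = 2/1
k=1  a_k=1  p_k/q_k = 3/1
(x₁, y₁) = (3, 1);  3² − 8·1² = 1 ✓

3 1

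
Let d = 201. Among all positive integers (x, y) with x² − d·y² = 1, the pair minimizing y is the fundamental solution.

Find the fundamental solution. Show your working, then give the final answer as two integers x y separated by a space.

√201 = [14; 5,1,1,1,2,…,1,5,28, …], period ℓ=14 (even) → k=13
k=0  a_k=14  p_k/q_k = 14/1
…
k=5  a_k=2  p_k/q_k = 638/45
…
k=11  a_k=1  p_k/q_k = 58085/4097
k=12  a_k=1  p_k/q_k = 91402/6447
k=13  a_k=5  p_k/q_k = 515095/36332
(x₁, y₁) = (515095, 36332);  515095² − 201·36332² = 1 ✓

515095 36332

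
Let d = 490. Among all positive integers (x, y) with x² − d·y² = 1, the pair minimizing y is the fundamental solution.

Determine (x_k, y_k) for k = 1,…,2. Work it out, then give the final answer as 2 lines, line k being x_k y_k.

√490 → a₀=22, period (7,2,1,4,4,4,1,2,7,44); ℓ=10 even so k=9
a_0=22:  p_0=22·1+0=22,  q_0=22·0+1=1
a_1=7:  p_1=7·22+1=155,  q_1=7·1+0=7
…
a_6=4:  p_6=4·9607+2280=40708,  q_6=4·434+103=1839
a_7=1:  p_7=1·40708+9607=50315,  q_7=1·1839+434=2273
a_8=2:  p_8=2·50315+40708=141338,  q_8=2·2273+1839=6385
a_9=7:  p_9=7·141338+50315=1039681,  q_9=7·6385+2273=46968
(x₁, y₁) = (1039681, 46968);  1039681² − 490·46968² = 1 ✓
(x_2, y_2) = (1039681·1039681 + 490·46968·46968, 1039681·46968 + 46968·1039681) = (2161873163521, 97663474416)

1039681 46968
2161873163521 97663474416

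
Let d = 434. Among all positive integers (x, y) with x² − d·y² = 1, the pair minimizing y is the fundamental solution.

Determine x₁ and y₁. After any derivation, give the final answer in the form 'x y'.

125 6

√434 → a₀=20, period (1,4,1,40); ℓ=4 even so k=3
a_0=20:  p_0=20·1+0=20,  q_0=20·0+1=1
…
a_2=4:  p_2=4·21+20=104,  q_2=4·1+1=5
a_3=1:  p_3=1·104+21=125,  q_3=1·5+1=6
(x₁, y₁) = (125, 6);  125² − 434·6² = 1 ✓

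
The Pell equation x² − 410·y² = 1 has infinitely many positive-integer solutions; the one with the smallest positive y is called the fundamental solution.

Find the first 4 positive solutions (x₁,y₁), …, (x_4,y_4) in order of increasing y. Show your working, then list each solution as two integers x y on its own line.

81 4
13121 648
2125521 104972
344321281 17004816

√410 → a₀=20, period (4,40); ℓ=2 even so k=1
i=0: a=20 ⇒ p=20, q=1
i=1: a=4 ⇒ p=81, q=4
fundamental: x₁=81, y₁=4  (since 6561 − 410·16 = 1)
(x_2, y_2) = (81·81 + 410·4·4, 81·4 + 4·81) = (13121, 648)
(x_3, y_3) = (81·13121 + 410·4·648, 81·648 + 4·13121) = (2125521, 104972)
(x_4, y_4) = (81·2125521 + 410·4·104972, 81·104972 + 4·2125521) = (344321281, 17004816)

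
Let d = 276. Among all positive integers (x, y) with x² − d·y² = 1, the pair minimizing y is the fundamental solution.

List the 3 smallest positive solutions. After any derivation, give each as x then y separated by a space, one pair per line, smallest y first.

7775 468
120901249 7277400
1880014414175 113163569532

√276 = [16; 1,1,1,1,2,2,2,1,1,1,1,32, …], period ℓ=12 (even) → k=11
k=0  a_k=16  p_k/q_k = 16/1
…
k=2  a_k=1  p_k/q_k = 33/2
k=3  a_k=1  p_k/q_k = 50/3
…
k=5  a_k=2  p_k/q_k = 216/13
…
k=7  a_k=2  p_k/q_k = 1246/75
k=8  a_k=1  p_k/q_k = 1761/106
k=9  a_k=1  p_k/q_k = 3007/181
k=10  a_k=1  p_k/q_k = 4768/287
k=11  a_k=1  p_k/q_k = 7775/468
fundamental: x₁=7775, y₁=468  (since 60450625 − 276·219024 = 1)
(7775+468√276)^2 = 120901249 + 7277400√276
(7775+468√276)^3 = 1880014414175 + 113163569532√276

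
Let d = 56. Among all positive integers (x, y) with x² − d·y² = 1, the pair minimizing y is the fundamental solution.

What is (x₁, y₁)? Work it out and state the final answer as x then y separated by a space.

[7; 2,14] for √56; ℓ=2 ⇒ convergent index 1
k=0  a_k=7  p_k/q_k = 7/1
k=1  a_k=2  p_k/q_k = 15/2
→ (15, 2).  Check: 15²=225, 56·2²=224, difference 1.

15 2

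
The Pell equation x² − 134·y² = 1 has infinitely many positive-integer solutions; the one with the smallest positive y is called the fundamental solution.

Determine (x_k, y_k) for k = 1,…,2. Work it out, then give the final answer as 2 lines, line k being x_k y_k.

[11; 1,1,2,1,3,…,1,1,22] for √134; ℓ=14 ⇒ convergent index 13
step 0: (11, 1)  from 11·(1,0) + (0,1)
step 1: (12, 1)  from 1·(11,1) + (1,0)
step 2: (23, 2)  from 1·(12,1) + (11,1)
step 3: (58, 5)  from 2·(23,2) + (12,1)
step 4: (81, 7)  from 1·(58,5) + (23,2)
…
step 8: (4503, 389)  from 1·(4121,356) + (382,33)
step 9: (17630, 1523)  from 3·(4503,389) + (4121,356)
step 10: (22133, 1912)  from 1·(17630,1523) + (4503,389)
step 11: (61896, 5347)  from 2·(22133,1912) + (17630,1523)
step 12: (84029, 7259)  from 1·(61896,5347) + (22133,1912)
step 13: (145925, 12606)  from 1·(84029,7259) + (61896,5347)
fundamental: x₁=145925, y₁=12606  (since 21294105625 − 134·158911236 = 1)
(x_2, y_2) = (145925·145925 + 134·12606·12606, 145925·12606 + 12606·145925) = (42588211249, 3679061100)

145925 12606
42588211249 3679061100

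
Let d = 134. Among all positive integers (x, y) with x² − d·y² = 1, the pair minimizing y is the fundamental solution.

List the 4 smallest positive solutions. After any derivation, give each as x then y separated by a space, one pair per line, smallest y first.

145925 12606
42588211249 3679061100
12429369452874725 1073733982022394
3627511474778900280001 313369262649556627800

d=134: √d = [11; 1,1,2,1,3,…,1,1,22] (ℓ=14, even), read p_13/q_13
i=0: a=11 ⇒ p=11, q=1
i=1: a=1 ⇒ p=12, q=1
…
i=4: a=1 ⇒ p=81, q=7
i=5: a=3 ⇒ p=301, q=26
i=6: a=1 ⇒ p=382, q=33
i=7: a=10 ⇒ p=4121, q=356
…
i=9: a=3 ⇒ p=17630, q=1523
i=10: a=1 ⇒ p=22133, q=1912
i=11: a=2 ⇒ p=61896, q=5347
i=12: a=1 ⇒ p=84029, q=7259
i=13: a=1 ⇒ p=145925, q=12606
→ (145925, 12606).  Check: 145925²=21294105625, 134·12606²=21294105624, difference 1.
k=2:  x_2 = 145925·145925+134·12606·12606 = 42588211249,  y_2 = 145925·12606+12606·145925 = 3679061100
k=3:  x_3 = 145925·42588211249+134·12606·3679061100 = 12429369452874725,  y_3 = 145925·3679061100+12606·42588211249 = 1073733982022394
k=4:  x_4 = 145925·12429369452874725+134·12606·1073733982022394 = 3627511474778900280001,  y_4 = 145925·1073733982022394+12606·12429369452874725 = 313369262649556627800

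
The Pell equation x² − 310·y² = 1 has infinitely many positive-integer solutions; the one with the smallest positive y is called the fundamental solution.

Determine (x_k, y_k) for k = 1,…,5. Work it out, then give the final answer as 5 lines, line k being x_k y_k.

√310 → a₀=17, period (1,1,1,1,5,…,1,1,34); ℓ=16 even so k=15
i=0: a=17 ⇒ p=17, q=1
…
i=2: a=1 ⇒ p=35, q=2
…
i=5: a=5 ⇒ p=493, q=28
…
i=7: a=1 ⇒ p=2060, q=117
…
i=13: a=1 ⇒ p=333702, q=18953
i=14: a=1 ⇒ p=515017, q=29251
i=15: a=1 ⇒ p=848719, q=48204
fundamental: x₁=848719, y₁=48204  (since 720323940961 − 310·2323625616 = 1)
(x_2, y_2) = (848719·848719 + 310·48204·48204, 848719·48204 + 48204·848719) = (1440647881921, 81823301352)
(x_3, y_3) = (848719·1440647881921 + 310·48204·81823301352, 848719·81823301352 + 48204·1440647881921) = (2445410459391369679, 138889981000287972)
(x_4, y_4) = (848719·2445410459391369679 + 310·48204·138889981000287972, 848719·138889981000287972 + 48204·2445410459391369679) = (4150932639366927117300481, 235757131569084991314384)
(x_5, y_5) = (848719·4150932639366927117300481 + 310·48204·235757131569084991314384, 848719·235757131569084991314384 + 48204·4150932639366927117300481) = (7045950797499272621676902497999, 400183113896225599505705060220)

848719 48204
1440647881921 81823301352
2445410459391369679 138889981000287972
4150932639366927117300481 235757131569084991314384
7045950797499272621676902497999 400183113896225599505705060220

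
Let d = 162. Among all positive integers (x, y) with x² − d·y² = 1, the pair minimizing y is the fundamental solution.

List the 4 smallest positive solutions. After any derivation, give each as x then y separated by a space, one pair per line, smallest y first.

19601 1540
768398401 60371080
30122754096401 2366667076620
1180872205318713601 92778082677286160

√162 → a₀=12, period (1,2,1,2,12,2,1,2,1,24); ℓ=10 even so k=9
i=0: a=12 ⇒ p=12, q=1
…
i=3: a=1 ⇒ p=51, q=4
…
i=6: a=2 ⇒ p=3602, q=283
i=7: a=1 ⇒ p=5333, q=419
i=8: a=2 ⇒ p=14268, q=1121
i=9: a=1 ⇒ p=19601, q=1540
→ (19601, 1540).  Check: 19601²=384199201, 162·1540²=384199200, difference 1.
(x_2, y_2) = (19601·19601 + 162·1540·1540, 19601·1540 + 1540·19601) = (768398401, 60371080)
(x_3, y_3) = (19601·768398401 + 162·1540·60371080, 19601·60371080 + 1540·768398401) = (30122754096401, 2366667076620)
(x_4, y_4) = (19601·30122754096401 + 162·1540·2366667076620, 19601·2366667076620 + 1540·30122754096401) = (1180872205318713601, 92778082677286160)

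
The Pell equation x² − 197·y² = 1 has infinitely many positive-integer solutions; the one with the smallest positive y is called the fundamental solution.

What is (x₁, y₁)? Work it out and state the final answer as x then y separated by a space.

d=197: √d = [14; 28] (ℓ=1, odd), read p_1/q_1
step 0: (14, 1)  from 14·(1,0) + (0,1)
step 1: (393, 28)  from 28·(14,1) + (1,0)
→ (393, 28).  Check: 393²=154449, 197·28²=154448, difference 1.

393 28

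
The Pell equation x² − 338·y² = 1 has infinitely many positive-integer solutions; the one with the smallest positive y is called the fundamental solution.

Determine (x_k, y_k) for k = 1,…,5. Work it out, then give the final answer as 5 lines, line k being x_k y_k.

√338 = [18; 2,1,1,2,36, …], period ℓ=5 (odd) → k=9
i=0: a=18 ⇒ p=18, q=1
i=1: a=2 ⇒ p=37, q=2
…
i=4: a=2 ⇒ p=239, q=13
…
i=6: a=2 ⇒ p=17631, q=959
i=7: a=1 ⇒ p=26327, q=1432
i=8: a=1 ⇒ p=43958, q=2391
i=9: a=2 ⇒ p=114243, q=6214
(x₁, y₁) = (114243, 6214);  114243² − 338·6214² = 1 ✓
n=2: (114243,6214)∘(114243,6214) = (114243·114243+338·6214·6214, 114243·6214+6214·114243) = (26102926097,1419812004)
n=3: (26102926097,1419812004)∘(114243,6214) = (114243·26102926097+338·6214·1419812004, 114243·1419812004+6214·26102926097) = (5964153172084899,324407165539730)
n=4: (5964153172084899,324407165539730)∘(114243,6214) = (114243·5964153172084899+338·6214·324407165539730, 114243·324407165539730+6214·5964153172084899) = (1362725501650887306817,74122495624090936776)
n=5: (1362725501650887306817,74122495624090936776)∘(114243,6214) = (114243·1362725501650887306817+338·6214·74122495624090936776, 114243·74122495624090936776+6214·1362725501650887306817) = (311363698964240484013304163,16935952534841634614661406)

114243 6214
26102926097 1419812004
5964153172084899 324407165539730
1362725501650887306817 74122495624090936776
311363698964240484013304163 16935952534841634614661406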